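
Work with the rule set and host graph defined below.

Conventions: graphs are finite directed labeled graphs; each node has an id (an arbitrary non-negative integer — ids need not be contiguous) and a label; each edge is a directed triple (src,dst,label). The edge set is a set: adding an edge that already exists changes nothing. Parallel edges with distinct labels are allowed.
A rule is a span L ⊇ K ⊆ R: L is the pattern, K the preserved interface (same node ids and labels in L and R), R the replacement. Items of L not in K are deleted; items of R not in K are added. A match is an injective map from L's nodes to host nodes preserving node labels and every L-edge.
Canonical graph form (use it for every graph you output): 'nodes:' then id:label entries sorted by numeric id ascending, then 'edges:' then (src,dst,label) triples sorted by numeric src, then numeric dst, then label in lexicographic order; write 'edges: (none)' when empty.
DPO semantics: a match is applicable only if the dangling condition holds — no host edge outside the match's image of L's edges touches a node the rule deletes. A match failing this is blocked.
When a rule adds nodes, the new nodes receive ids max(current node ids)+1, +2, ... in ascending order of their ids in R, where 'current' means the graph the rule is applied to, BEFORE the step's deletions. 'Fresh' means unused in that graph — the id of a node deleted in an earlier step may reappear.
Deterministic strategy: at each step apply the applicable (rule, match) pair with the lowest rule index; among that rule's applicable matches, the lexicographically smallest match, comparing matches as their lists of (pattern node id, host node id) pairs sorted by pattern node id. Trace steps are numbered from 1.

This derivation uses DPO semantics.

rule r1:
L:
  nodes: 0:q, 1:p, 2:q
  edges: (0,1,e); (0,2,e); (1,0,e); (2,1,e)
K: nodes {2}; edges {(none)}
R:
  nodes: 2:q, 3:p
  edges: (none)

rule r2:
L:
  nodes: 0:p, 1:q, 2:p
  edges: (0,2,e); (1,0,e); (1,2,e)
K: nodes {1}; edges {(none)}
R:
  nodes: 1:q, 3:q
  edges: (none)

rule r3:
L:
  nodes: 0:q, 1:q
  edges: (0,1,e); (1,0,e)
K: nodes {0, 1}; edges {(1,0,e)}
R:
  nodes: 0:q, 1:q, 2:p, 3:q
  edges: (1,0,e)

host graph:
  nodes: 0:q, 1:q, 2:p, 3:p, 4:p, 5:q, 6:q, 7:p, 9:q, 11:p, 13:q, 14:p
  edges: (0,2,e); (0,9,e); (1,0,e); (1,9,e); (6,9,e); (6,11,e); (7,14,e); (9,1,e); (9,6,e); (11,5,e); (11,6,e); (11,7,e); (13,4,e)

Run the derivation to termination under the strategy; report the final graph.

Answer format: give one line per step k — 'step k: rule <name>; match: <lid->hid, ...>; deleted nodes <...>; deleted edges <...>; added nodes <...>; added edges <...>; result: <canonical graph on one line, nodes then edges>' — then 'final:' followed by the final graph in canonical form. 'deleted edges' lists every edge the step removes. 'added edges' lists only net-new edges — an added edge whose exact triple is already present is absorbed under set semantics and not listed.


step 1: rule r3; match: 0->1, 1->9; deleted nodes (none); deleted edges (1,9,e); added nodes 15, 16; added edges (none); result: nodes: 0:q, 1:q, 2:p, 3:p, 4:p, 5:q, 6:q, 7:p, 9:q, 11:p, 13:q, 14:p, 15:p, 16:q edges: (0,2,e); (0,9,e); (1,0,e); (6,9,e); (6,11,e); (7,14,e); (9,1,e); (9,6,e); (11,5,e); (11,6,e); (11,7,e); (13,4,e)
step 2: rule r3; match: 0->6, 1->9; deleted nodes (none); deleted edges (6,9,e); added nodes 17, 18; added edges (none); result: nodes: 0:q, 1:q, 2:p, 3:p, 4:p, 5:q, 6:q, 7:p, 9:q, 11:p, 13:q, 14:p, 15:p, 16:q, 17:p, 18:q edges: (0,2,e); (0,9,e); (1,0,e); (6,11,e); (7,14,e); (9,1,e); (9,6,e); (11,5,e); (11,6,e); (11,7,e); (13,4,e)
final:
nodes: 0:q, 1:q, 2:p, 3:p, 4:p, 5:q, 6:q, 7:p, 9:q, 11:p, 13:q, 14:p, 15:p, 16:q, 17:p, 18:q
edges: (0,2,e); (0,9,e); (1,0,e); (6,11,e); (7,14,e); (9,1,e); (9,6,e); (11,5,e); (11,6,e); (11,7,e); (13,4,e)


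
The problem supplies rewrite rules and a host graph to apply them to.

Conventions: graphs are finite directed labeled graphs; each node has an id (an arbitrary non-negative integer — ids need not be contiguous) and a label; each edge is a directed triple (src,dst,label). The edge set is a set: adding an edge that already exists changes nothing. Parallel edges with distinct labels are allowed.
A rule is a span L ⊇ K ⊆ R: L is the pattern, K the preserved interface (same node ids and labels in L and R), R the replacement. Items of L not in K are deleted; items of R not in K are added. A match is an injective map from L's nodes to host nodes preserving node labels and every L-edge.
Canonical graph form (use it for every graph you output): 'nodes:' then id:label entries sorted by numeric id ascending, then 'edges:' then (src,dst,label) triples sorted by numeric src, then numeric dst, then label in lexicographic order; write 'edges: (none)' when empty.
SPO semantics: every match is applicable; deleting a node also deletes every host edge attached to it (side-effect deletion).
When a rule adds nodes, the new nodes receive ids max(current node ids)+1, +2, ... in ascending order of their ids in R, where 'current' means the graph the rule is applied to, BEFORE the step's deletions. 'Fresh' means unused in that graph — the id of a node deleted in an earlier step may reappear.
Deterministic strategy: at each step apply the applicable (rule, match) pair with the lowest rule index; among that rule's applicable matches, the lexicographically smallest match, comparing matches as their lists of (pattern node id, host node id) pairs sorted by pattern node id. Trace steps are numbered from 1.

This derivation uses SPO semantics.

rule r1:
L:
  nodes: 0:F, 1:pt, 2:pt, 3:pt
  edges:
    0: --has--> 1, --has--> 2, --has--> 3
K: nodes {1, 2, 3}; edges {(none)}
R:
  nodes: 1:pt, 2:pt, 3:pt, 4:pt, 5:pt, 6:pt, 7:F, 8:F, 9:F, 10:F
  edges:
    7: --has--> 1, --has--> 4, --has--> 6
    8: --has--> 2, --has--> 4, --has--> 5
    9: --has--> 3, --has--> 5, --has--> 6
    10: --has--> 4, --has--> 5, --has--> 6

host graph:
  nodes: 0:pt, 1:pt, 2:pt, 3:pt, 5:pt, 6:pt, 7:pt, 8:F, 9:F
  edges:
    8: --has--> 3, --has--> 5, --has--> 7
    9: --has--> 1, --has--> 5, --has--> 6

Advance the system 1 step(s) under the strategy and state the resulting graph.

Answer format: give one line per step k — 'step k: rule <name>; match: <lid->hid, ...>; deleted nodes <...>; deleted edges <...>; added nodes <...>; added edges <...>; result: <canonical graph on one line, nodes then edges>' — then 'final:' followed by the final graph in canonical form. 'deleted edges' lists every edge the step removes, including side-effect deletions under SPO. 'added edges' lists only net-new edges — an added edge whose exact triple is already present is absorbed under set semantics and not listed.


step 1: rule r1; match: 0->8, 1->3, 2->5, 3->7; deleted nodes 8; deleted edges (8,3,has); (8,5,has); (8,7,has); added nodes 10, 11, 12, 13, 14, 15, 16; added edges (13,3,has); (13,10,has); (13,12,has); (14,5,has); (14,10,has); (14,11,has); (15,7,has); (15,11,has); (15,12,has); (16,10,has); (16,11,has); (16,12,has); result: nodes: 0:pt, 1:pt, 2:pt, 3:pt, 5:pt, 6:pt, 7:pt, 9:F, 10:pt, 11:pt, 12:pt, 13:F, 14:F, 15:F, 16:F edges: (9,1,has); (9,5,has); (9,6,has); (13,3,has); (13,10,has); (13,12,has); (14,5,has); (14,10,has); (14,11,has); (15,7,has); (15,11,has); (15,12,has); (16,10,has); (16,11,has); (16,12,has)
final:
nodes: 0:pt, 1:pt, 2:pt, 3:pt, 5:pt, 6:pt, 7:pt, 9:F, 10:pt, 11:pt, 12:pt, 13:F, 14:F, 15:F, 16:F
edges: (9,1,has); (9,5,has); (9,6,has); (13,3,has); (13,10,has); (13,12,has); (14,5,has); (14,10,has); (14,11,has); (15,7,has); (15,11,has); (15,12,has); (16,10,has); (16,11,has); (16,12,has)


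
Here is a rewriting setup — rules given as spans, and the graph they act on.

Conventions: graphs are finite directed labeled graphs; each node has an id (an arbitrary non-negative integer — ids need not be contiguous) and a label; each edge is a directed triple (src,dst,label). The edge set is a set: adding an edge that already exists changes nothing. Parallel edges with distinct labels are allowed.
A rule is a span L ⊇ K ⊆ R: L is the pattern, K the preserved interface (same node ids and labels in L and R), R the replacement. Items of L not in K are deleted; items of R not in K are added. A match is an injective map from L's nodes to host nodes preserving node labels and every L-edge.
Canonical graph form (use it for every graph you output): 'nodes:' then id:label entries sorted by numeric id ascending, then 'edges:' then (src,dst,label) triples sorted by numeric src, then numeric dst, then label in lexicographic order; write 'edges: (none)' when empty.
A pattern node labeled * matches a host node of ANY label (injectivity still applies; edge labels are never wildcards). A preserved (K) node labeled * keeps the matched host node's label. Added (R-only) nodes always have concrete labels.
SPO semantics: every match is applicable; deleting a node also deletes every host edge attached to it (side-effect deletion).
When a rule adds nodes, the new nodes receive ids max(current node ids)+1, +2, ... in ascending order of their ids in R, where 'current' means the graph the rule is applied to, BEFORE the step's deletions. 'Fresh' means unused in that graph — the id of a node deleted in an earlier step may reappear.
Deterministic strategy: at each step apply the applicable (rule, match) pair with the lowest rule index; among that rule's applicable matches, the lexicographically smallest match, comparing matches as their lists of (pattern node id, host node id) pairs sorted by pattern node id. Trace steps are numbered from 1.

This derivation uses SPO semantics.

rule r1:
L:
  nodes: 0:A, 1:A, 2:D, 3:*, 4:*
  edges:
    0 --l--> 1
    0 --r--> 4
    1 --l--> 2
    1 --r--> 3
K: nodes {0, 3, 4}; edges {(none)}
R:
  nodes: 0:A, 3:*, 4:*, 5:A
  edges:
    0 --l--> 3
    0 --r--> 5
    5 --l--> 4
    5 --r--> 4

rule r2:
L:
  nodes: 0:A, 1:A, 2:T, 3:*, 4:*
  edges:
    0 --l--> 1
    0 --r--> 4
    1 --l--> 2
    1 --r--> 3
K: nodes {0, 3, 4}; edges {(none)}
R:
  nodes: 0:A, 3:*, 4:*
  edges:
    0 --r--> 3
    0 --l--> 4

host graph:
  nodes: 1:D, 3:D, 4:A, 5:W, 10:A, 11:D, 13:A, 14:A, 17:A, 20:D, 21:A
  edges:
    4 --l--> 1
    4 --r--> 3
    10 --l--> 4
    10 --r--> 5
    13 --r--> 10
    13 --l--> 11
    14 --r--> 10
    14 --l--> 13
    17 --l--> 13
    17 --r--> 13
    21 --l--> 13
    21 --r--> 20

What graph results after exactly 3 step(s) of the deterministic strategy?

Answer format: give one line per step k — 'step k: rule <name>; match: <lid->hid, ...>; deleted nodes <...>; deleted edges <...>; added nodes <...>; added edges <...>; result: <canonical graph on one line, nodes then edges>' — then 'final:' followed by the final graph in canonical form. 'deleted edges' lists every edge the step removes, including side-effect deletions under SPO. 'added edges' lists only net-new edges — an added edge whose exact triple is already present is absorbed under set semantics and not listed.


step 1: rule r1; match: 0->10, 1->4, 2->1, 3->3, 4->5; deleted nodes 1, 4; deleted edges (4,1,l); (4,3,r); (10,4,l); (10,5,r); added nodes 22; added edges (10,3,l); (10,22,r); (22,5,l); (22,5,r); result: nodes: 3:D, 5:W, 10:A, 11:D, 13:A, 14:A, 17:A, 20:D, 21:A, 22:A edges: (10,3,l); (10,22,r); (13,10,r); (13,11,l); (14,10,r); (14,13,l); (17,13,l); (17,13,r); (21,13,l); (21,20,r); (22,5,l); (22,5,r)
step 2: rule r1; match: 0->21, 1->13, 2->11, 3->10, 4->20; deleted nodes 11, 13; deleted edges (13,10,r); (13,11,l); (14,13,l); (17,13,l); (17,13,r); (21,13,l); (21,20,r); added nodes 23; added edges (21,10,l); (21,23,r); (23,20,l); (23,20,r); result: nodes: 3:D, 5:W, 10:A, 14:A, 17:A, 20:D, 21:A, 22:A, 23:A edges: (10,3,l); (10,22,r); (14,10,r); (21,10,l); (21,23,r); (22,5,l); (22,5,r); (23,20,l); (23,20,r)
step 3: rule r1; match: 0->21, 1->10, 2->3, 3->22, 4->23; deleted nodes 3, 10; deleted edges (10,3,l); (10,22,r); (14,10,r); (21,10,l); (21,23,r); added nodes 24; added edges (21,22,l); (21,24,r); (24,23,l); (24,23,r); result: nodes: 5:W, 14:A, 17:A, 20:D, 21:A, 22:A, 23:A, 24:A edges: (21,22,l); (21,24,r); (22,5,l); (22,5,r); (23,20,l); (23,20,r); (24,23,l); (24,23,r)
final:
nodes: 5:W, 14:A, 17:A, 20:D, 21:A, 22:A, 23:A, 24:A
edges: (21,22,l); (21,24,r); (22,5,l); (22,5,r); (23,20,l); (23,20,r); (24,23,l); (24,23,r)


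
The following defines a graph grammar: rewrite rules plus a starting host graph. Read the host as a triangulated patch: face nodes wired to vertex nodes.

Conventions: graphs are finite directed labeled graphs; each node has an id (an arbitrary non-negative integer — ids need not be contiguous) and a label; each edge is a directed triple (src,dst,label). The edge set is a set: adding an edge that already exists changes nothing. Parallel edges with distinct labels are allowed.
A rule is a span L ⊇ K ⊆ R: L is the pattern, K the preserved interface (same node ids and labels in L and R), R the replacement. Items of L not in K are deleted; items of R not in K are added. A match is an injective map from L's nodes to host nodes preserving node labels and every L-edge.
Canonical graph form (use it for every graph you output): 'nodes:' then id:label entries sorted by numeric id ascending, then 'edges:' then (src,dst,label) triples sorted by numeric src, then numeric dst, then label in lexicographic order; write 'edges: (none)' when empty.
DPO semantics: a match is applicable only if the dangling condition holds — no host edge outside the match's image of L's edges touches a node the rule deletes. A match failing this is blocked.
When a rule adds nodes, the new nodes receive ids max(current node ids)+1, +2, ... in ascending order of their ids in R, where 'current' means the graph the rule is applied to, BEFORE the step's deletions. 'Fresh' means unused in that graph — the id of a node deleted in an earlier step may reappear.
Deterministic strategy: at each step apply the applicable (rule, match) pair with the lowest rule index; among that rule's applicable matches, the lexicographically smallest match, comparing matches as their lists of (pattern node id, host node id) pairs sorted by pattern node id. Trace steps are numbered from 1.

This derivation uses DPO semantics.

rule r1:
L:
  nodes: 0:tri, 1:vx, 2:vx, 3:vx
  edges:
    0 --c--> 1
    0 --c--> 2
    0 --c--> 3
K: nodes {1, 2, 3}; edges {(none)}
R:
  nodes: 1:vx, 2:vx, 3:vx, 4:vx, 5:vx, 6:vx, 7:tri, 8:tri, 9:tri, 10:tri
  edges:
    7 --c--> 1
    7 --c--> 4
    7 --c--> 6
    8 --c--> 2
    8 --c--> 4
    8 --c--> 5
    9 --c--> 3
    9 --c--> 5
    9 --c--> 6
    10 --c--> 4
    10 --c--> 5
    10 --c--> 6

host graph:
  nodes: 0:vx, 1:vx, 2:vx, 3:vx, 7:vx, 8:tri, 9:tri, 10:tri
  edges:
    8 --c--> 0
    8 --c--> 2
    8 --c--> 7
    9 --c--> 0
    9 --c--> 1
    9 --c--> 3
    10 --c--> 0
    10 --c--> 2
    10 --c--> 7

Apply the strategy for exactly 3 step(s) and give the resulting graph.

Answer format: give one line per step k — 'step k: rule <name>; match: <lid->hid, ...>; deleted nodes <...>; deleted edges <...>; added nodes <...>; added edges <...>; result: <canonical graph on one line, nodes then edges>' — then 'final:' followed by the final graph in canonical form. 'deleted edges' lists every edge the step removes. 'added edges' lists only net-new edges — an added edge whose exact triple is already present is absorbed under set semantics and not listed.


step 1: rule r1; match: 0->8, 1->0, 2->2, 3->7; deleted nodes 8; deleted edges (8,0,c); (8,2,c); (8,7,c); added nodes 11, 12, 13, 14, 15, 16, 17; added edges (14,0,c); (14,11,c); (14,13,c); (15,2,c); (15,11,c); (15,12,c); (16,7,c); (16,12,c); (16,13,c); (17,11,c); (17,12,c); (17,13,c); result: nodes: 0:vx, 1:vx, 2:vx, 3:vx, 7:vx, 9:tri, 10:tri, 11:vx, 12:vx, 13:vx, 14:tri, 15:tri, 16:tri, 17:tri edges: (9,0,c); (9,1,c); (9,3,c); (10,0,c); (10,2,c); (10,7,c); (14,0,c); (14,11,c); (14,13,c); (15,2,c); (15,11,c); (15,12,c); (16,7,c); (16,12,c); (16,13,c); (17,11,c); (17,12,c); (17,13,c)
step 2: rule r1; match: 0->9, 1->0, 2->1, 3->3; deleted nodes 9; deleted edges (9,0,c); (9,1,c); (9,3,c); added nodes 18, 19, 20, 21, 22, 23, 24; added edges (21,0,c); (21,18,c); (21,20,c); (22,1,c); (22,18,c); (22,19,c); (23,3,c); (23,19,c); (23,20,c); (24,18,c); (24,19,c); (24,20,c); result: nodes: 0:vx, 1:vx, 2:vx, 3:vx, 7:vx, 10:tri, 11:vx, 12:vx, 13:vx, 14:tri, 15:tri, 16:tri, 17:tri, 18:vx, 19:vx, 20:vx, 21:tri, 22:tri, 23:tri, 24:tri edges: (10,0,c); (10,2,c); (10,7,c); (14,0,c); (14,11,c); (14,13,c); (15,2,c); (15,11,c); (15,12,c); (16,7,c); (16,12,c); (16,13,c); (17,11,c); (17,12,c); (17,13,c); (21,0,c); (21,18,c); (21,20,c); (22,1,c); (22,18,c); (22,19,c); (23,3,c); (23,19,c); (23,20,c); (24,18,c); (24,19,c); (24,20,c)
step 3: rule r1; match: 0->10, 1->0, 2->2, 3->7; deleted nodes 10; deleted edges (10,0,c); (10,2,c); (10,7,c); added nodes 25, 26, 27, 28, 29, 30, 31; added edges (28,0,c); (28,25,c); (28,27,c); (29,2,c); (29,25,c); (29,26,c); (30,7,c); (30,26,c); (30,27,c); (31,25,c); (31,26,c); (31,27,c); result: nodes: 0:vx, 1:vx, 2:vx, 3:vx, 7:vx, 11:vx, 12:vx, 13:vx, 14:tri, 15:tri, 16:tri, 17:tri, 18:vx, 19:vx, 20:vx, 21:tri, 22:tri, 23:tri, 24:tri, 25:vx, 26:vx, 27:vx, 28:tri, 29:tri, 30:tri, 31:tri edges: (14,0,c); (14,11,c); (14,13,c); (15,2,c); (15,11,c); (15,12,c); (16,7,c); (16,12,c); (16,13,c); (17,11,c); (17,12,c); (17,13,c); (21,0,c); (21,18,c); (21,20,c); (22,1,c); (22,18,c); (22,19,c); (23,3,c); (23,19,c); (23,20,c); (24,18,c); (24,19,c); (24,20,c); (28,0,c); (28,25,c); (28,27,c); (29,2,c); (29,25,c); (29,26,c); (30,7,c); (30,26,c); (30,27,c); (31,25,c); (31,26,c); (31,27,c)
final:
nodes: 0:vx, 1:vx, 2:vx, 3:vx, 7:vx, 11:vx, 12:vx, 13:vx, 14:tri, 15:tri, 16:tri, 17:tri, 18:vx, 19:vx, 20:vx, 21:tri, 22:tri, 23:tri, 24:tri, 25:vx, 26:vx, 27:vx, 28:tri, 29:tri, 30:tri, 31:tri
edges: (14,0,c); (14,11,c); (14,13,c); (15,2,c); (15,11,c); (15,12,c); (16,7,c); (16,12,c); (16,13,c); (17,11,c); (17,12,c); (17,13,c); (21,0,c); (21,18,c); (21,20,c); (22,1,c); (22,18,c); (22,19,c); (23,3,c); (23,19,c); (23,20,c); (24,18,c); (24,19,c); (24,20,c); (28,0,c); (28,25,c); (28,27,c); (29,2,c); (29,25,c); (29,26,c); (30,7,c); (30,26,c); (30,27,c); (31,25,c); (31,26,c); (31,27,c)


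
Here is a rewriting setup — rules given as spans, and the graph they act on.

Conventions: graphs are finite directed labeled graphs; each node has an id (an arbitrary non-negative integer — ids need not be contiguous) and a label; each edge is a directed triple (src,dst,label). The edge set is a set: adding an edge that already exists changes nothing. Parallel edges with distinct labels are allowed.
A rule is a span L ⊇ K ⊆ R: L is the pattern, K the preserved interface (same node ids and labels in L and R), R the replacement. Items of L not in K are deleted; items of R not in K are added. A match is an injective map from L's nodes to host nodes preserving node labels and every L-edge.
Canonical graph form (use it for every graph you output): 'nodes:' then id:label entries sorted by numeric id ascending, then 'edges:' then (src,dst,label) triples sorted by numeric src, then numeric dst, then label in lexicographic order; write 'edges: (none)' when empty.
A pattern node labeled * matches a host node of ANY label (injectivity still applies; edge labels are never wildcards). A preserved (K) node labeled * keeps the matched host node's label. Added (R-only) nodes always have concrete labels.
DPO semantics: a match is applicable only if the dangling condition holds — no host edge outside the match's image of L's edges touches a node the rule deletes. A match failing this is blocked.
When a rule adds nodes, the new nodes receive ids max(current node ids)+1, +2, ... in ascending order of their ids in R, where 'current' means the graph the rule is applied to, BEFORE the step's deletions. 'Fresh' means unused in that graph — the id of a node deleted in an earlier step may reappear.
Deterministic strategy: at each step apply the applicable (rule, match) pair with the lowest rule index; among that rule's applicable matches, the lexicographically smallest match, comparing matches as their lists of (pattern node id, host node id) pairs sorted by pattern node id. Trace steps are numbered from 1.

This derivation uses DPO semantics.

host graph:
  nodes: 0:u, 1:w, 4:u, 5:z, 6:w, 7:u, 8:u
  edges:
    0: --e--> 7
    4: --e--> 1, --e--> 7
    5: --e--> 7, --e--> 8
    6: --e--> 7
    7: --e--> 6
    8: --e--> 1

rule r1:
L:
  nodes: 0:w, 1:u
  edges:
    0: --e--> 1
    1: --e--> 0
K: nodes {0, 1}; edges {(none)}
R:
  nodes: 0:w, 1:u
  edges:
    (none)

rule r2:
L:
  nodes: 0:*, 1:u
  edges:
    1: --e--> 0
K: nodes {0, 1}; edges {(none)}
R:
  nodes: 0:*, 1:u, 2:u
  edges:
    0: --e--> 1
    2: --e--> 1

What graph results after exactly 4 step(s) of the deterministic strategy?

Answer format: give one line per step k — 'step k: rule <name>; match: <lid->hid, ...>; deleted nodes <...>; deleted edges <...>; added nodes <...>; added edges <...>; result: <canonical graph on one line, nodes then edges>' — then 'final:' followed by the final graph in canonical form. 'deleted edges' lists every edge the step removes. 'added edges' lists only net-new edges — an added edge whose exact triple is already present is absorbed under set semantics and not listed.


step 1: rule r1; match: 0->6, 1->7; deleted nodes (none); deleted edges (6,7,e); (7,6,e); added nodes (none); added edges (none); result: nodes: 0:u, 1:w, 4:u, 5:z, 6:w, 7:u, 8:u edges: (0,7,e); (4,1,e); (4,7,e); (5,7,e); (5,8,e); (8,1,e)
step 2: rule r2; match: 0->1, 1->4; deleted nodes (none); deleted edges (4,1,e); added nodes 9; added edges (1,4,e); (9,4,e); result: nodes: 0:u, 1:w, 4:u, 5:z, 6:w, 7:u, 8:u, 9:u edges: (0,7,e); (1,4,e); (4,7,e); (5,7,e); (5,8,e); (8,1,e); (9,4,e)
step 3: rule r2; match: 0->1, 1->8; deleted nodes (none); deleted edges (8,1,e); added nodes 10; added edges (1,8,e); (10,8,e); result: nodes: 0:u, 1:w, 4:u, 5:z, 6:w, 7:u, 8:u, 9:u, 10:u edges: (0,7,e); (1,4,e); (1,8,e); (4,7,e); (5,7,e); (5,8,e); (9,4,e); (10,8,e)
step 4: rule r2; match: 0->4, 1->9; deleted nodes (none); deleted edges (9,4,e); added nodes 11; added edges (4,9,e); (11,9,e); result: nodes: 0:u, 1:w, 4:u, 5:z, 6:w, 7:u, 8:u, 9:u, 10:u, 11:u edges: (0,7,e); (1,4,e); (1,8,e); (4,7,e); (4,9,e); (5,7,e); (5,8,e); (10,8,e); (11,9,e)
final:
nodes: 0:u, 1:w, 4:u, 5:z, 6:w, 7:u, 8:u, 9:u, 10:u, 11:u
edges: (0,7,e); (1,4,e); (1,8,e); (4,7,e); (4,9,e); (5,7,e); (5,8,e); (10,8,e); (11,9,e)


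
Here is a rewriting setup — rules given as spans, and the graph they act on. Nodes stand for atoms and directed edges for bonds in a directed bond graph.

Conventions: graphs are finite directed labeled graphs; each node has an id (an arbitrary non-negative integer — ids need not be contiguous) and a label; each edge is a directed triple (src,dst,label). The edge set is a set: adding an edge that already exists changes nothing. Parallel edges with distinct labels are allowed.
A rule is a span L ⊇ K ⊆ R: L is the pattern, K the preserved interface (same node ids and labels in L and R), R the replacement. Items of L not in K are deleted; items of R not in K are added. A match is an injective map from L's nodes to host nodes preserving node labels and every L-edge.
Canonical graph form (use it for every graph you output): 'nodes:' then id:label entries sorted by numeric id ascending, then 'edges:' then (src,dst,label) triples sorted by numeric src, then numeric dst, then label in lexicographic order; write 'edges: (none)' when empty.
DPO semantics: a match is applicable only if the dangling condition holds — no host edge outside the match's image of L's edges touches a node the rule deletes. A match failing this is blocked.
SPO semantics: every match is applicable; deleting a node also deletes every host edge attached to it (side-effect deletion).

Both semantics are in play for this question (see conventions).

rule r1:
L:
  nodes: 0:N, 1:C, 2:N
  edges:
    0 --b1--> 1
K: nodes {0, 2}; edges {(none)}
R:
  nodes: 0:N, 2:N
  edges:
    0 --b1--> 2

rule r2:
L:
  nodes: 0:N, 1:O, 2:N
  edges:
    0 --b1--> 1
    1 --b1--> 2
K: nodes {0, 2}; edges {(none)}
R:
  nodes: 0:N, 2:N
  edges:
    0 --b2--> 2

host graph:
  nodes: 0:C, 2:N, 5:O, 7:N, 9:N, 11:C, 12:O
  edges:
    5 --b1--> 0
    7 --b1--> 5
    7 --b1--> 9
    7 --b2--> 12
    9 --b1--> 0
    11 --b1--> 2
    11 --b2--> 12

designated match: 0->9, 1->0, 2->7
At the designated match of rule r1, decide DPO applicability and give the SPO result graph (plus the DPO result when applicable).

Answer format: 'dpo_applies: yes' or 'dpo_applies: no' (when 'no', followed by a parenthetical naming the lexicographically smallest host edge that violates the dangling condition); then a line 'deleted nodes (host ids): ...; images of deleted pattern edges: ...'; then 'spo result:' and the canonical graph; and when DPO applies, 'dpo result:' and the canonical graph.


dpo_applies: no
(the rule deletes node 0, which keeps host edge (5,0,b1) outside the match image — the dangling condition fails, DPO blocks; SPO proceeds and side-deletes such edges)
deleted nodes (host ids): 0; images of deleted pattern edges: (9,0,b1)
spo result:
nodes: 2:N, 5:O, 7:N, 9:N, 11:C, 12:O
edges: (7,5,b1); (7,9,b1); (7,12,b2); (9,7,b1); (11,2,b1); (11,12,b2)


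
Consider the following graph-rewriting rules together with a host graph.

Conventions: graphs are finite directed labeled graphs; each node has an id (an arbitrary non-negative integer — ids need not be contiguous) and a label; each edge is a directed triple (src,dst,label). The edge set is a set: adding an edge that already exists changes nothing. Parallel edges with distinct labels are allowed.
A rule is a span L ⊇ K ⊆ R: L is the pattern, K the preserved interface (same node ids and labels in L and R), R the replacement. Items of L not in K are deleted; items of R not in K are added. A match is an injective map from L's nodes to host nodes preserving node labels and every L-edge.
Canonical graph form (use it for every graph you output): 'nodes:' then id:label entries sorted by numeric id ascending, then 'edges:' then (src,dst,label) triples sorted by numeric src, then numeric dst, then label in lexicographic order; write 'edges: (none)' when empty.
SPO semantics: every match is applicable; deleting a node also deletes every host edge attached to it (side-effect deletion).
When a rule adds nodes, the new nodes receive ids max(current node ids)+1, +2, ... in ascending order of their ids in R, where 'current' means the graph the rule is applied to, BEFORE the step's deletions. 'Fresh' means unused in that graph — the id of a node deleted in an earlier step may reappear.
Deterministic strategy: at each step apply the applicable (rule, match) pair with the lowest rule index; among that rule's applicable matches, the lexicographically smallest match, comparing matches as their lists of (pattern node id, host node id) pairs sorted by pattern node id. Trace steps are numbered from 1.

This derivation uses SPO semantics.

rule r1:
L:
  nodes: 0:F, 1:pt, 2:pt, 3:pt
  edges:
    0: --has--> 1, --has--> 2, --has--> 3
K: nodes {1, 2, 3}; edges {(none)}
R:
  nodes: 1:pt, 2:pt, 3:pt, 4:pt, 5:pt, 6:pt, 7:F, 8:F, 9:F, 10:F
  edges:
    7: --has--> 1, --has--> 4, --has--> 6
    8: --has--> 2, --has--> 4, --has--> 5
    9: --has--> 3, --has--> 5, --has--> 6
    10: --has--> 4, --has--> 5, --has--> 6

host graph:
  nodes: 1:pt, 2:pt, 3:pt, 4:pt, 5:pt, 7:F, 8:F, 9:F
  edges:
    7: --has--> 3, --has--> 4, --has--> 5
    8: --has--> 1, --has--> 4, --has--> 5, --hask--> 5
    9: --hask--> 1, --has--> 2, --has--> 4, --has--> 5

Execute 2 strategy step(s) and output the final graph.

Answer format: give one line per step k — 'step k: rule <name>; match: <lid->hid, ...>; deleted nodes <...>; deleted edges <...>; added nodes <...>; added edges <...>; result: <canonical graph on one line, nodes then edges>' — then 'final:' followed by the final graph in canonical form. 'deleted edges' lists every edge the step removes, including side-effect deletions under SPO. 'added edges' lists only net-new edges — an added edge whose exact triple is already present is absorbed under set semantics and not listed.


step 1: rule r1; match: 0->7, 1->3, 2->4, 3->5; deleted nodes 7; deleted edges (7,3,has); (7,4,has); (7,5,has); added nodes 10, 11, 12, 13, 14, 15, 16; added edges (13,3,has); (13,10,has); (13,12,has); (14,4,has); (14,10,has); (14,11,has); (15,5,has); (15,11,has); (15,12,has); (16,10,has); (16,11,has); (16,12,has); result: nodes: 1:pt, 2:pt, 3:pt, 4:pt, 5:pt, 8:F, 9:F, 10:pt, 11:pt, 12:pt, 13:F, 14:F, 15:F, 16:F edges: (8,1,has); (8,4,has); (8,5,has); (8,5,hask); (9,1,hask); (9,2,has); (9,4,has); (9,5,has); (13,3,has); (13,10,has); (13,12,has); (14,4,has); (14,10,has); (14,11,has); (15,5,has); (15,11,has); (15,12,has); (16,10,has); (16,11,has); (16,12,has)
step 2: rule r1; match: 0->8, 1->1, 2->4, 3->5; deleted nodes 8; deleted edges (8,1,has); (8,4,has); (8,5,has); (8,5,hask); added nodes 17, 18, 19, 20, 21, 22, 23; added edges (20,1,has); (20,17,has); (20,19,has); (21,4,has); (21,17,has); (21,18,has); (22,5,has); (22,18,has); (22,19,has); (23,17,has); (23,18,has); (23,19,has); result: nodes: 1:pt, 2:pt, 3:pt, 4:pt, 5:pt, 9:F, 10:pt, 11:pt, 12:pt, 13:F, 14:F, 15:F, 16:F, 17:pt, 18:pt, 19:pt, 20:F, 21:F, 22:F, 23:F edges: (9,1,hask); (9,2,has); (9,4,has); (9,5,has); (13,3,has); (13,10,has); (13,12,has); (14,4,has); (14,10,has); (14,11,has); (15,5,has); (15,11,has); (15,12,has); (16,10,has); (16,11,has); (16,12,has); (20,1,has); (20,17,has); (20,19,has); (21,4,has); (21,17,has); (21,18,has); (22,5,has); (22,18,has); (22,19,has); (23,17,has); (23,18,has); (23,19,has)
final:
nodes: 1:pt, 2:pt, 3:pt, 4:pt, 5:pt, 9:F, 10:pt, 11:pt, 12:pt, 13:F, 14:F, 15:F, 16:F, 17:pt, 18:pt, 19:pt, 20:F, 21:F, 22:F, 23:F
edges: (9,1,hask); (9,2,has); (9,4,has); (9,5,has); (13,3,has); (13,10,has); (13,12,has); (14,4,has); (14,10,has); (14,11,has); (15,5,has); (15,11,has); (15,12,has); (16,10,has); (16,11,has); (16,12,has); (20,1,has); (20,17,has); (20,19,has); (21,4,has); (21,17,has); (21,18,has); (22,5,has); (22,18,has); (22,19,has); (23,17,has); (23,18,has); (23,19,has)


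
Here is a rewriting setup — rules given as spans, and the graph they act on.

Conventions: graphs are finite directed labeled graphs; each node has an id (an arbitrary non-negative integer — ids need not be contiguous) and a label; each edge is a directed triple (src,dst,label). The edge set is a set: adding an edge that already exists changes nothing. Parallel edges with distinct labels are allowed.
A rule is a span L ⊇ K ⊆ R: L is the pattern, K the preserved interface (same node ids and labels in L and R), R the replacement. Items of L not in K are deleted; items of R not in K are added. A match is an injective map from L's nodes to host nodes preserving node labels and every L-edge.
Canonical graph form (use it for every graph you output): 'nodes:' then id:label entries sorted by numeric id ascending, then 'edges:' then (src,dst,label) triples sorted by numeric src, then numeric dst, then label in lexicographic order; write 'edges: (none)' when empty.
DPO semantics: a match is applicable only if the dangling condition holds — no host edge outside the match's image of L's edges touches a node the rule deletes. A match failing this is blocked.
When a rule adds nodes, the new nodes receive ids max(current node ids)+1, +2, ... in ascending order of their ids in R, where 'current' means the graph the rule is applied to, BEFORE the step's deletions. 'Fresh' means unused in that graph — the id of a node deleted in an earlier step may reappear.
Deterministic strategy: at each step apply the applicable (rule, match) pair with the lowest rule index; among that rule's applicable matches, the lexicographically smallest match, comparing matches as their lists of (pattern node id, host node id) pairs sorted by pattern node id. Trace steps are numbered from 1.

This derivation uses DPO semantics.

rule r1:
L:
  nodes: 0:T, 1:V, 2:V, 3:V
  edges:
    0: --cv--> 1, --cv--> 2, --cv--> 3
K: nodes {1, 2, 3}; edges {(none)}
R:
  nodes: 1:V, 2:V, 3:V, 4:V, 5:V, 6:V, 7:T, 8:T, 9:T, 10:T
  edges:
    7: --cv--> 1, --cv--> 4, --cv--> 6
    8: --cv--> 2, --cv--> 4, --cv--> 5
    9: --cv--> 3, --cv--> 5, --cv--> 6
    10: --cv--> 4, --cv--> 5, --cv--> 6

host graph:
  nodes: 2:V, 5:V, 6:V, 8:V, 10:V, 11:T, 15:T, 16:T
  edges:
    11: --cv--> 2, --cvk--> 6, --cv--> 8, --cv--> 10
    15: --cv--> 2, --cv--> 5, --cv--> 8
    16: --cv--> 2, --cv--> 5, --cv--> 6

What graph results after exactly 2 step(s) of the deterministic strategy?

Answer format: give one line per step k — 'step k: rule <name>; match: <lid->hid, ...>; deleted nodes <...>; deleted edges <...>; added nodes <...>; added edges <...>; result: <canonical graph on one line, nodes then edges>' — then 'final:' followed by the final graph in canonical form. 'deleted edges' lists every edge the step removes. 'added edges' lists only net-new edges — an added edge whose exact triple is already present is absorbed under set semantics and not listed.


step 1: rule r1; match: 0->15, 1->2, 2->5, 3->8; deleted nodes 15; deleted edges (15,2,cv); (15,5,cv); (15,8,cv); added nodes 17, 18, 19, 20, 21, 22, 23; added edges (20,2,cv); (20,17,cv); (20,19,cv); (21,5,cv); (21,17,cv); (21,18,cv); (22,8,cv); (22,18,cv); (22,19,cv); (23,17,cv); (23,18,cv); (23,19,cv); result: nodes: 2:V, 5:V, 6:V, 8:V, 10:V, 11:T, 16:T, 17:V, 18:V, 19:V, 20:T, 21:T, 22:T, 23:T edges: (11,2,cv); (11,6,cvk); (11,8,cv); (11,10,cv); (16,2,cv); (16,5,cv); (16,6,cv); (20,2,cv); (20,17,cv); (20,19,cv); (21,5,cv); (21,17,cv); (21,18,cv); (22,8,cv); (22,18,cv); (22,19,cv); (23,17,cv); (23,18,cv); (23,19,cv)
step 2: rule r1; match: 0->16, 1->2, 2->5, 3->6; deleted nodes 16; deleted edges (16,2,cv); (16,5,cv); (16,6,cv); added nodes 24, 25, 26, 27, 28, 29, 30; added edges (27,2,cv); (27,24,cv); (27,26,cv); (28,5,cv); (28,24,cv); (28,25,cv); (29,6,cv); (29,25,cv); (29,26,cv); (30,24,cv); (30,25,cv); (30,26,cv); result: nodes: 2:V, 5:V, 6:V, 8:V, 10:V, 11:T, 17:V, 18:V, 19:V, 20:T, 21:T, 22:T, 23:T, 24:V, 25:V, 26:V, 27:T, 28:T, 29:T, 30:T edges: (11,2,cv); (11,6,cvk); (11,8,cv); (11,10,cv); (20,2,cv); (20,17,cv); (20,19,cv); (21,5,cv); (21,17,cv); (21,18,cv); (22,8,cv); (22,18,cv); (22,19,cv); (23,17,cv); (23,18,cv); (23,19,cv); (27,2,cv); (27,24,cv); (27,26,cv); (28,5,cv); (28,24,cv); (28,25,cv); (29,6,cv); (29,25,cv); (29,26,cv); (30,24,cv); (30,25,cv); (30,26,cv)
final:
nodes: 2:V, 5:V, 6:V, 8:V, 10:V, 11:T, 17:V, 18:V, 19:V, 20:T, 21:T, 22:T, 23:T, 24:V, 25:V, 26:V, 27:T, 28:T, 29:T, 30:T
edges: (11,2,cv); (11,6,cvk); (11,8,cv); (11,10,cv); (20,2,cv); (20,17,cv); (20,19,cv); (21,5,cv); (21,17,cv); (21,18,cv); (22,8,cv); (22,18,cv); (22,19,cv); (23,17,cv); (23,18,cv); (23,19,cv); (27,2,cv); (27,24,cv); (27,26,cv); (28,5,cv); (28,24,cv); (28,25,cv); (29,6,cv); (29,25,cv); (29,26,cv); (30,24,cv); (30,25,cv); (30,26,cv)


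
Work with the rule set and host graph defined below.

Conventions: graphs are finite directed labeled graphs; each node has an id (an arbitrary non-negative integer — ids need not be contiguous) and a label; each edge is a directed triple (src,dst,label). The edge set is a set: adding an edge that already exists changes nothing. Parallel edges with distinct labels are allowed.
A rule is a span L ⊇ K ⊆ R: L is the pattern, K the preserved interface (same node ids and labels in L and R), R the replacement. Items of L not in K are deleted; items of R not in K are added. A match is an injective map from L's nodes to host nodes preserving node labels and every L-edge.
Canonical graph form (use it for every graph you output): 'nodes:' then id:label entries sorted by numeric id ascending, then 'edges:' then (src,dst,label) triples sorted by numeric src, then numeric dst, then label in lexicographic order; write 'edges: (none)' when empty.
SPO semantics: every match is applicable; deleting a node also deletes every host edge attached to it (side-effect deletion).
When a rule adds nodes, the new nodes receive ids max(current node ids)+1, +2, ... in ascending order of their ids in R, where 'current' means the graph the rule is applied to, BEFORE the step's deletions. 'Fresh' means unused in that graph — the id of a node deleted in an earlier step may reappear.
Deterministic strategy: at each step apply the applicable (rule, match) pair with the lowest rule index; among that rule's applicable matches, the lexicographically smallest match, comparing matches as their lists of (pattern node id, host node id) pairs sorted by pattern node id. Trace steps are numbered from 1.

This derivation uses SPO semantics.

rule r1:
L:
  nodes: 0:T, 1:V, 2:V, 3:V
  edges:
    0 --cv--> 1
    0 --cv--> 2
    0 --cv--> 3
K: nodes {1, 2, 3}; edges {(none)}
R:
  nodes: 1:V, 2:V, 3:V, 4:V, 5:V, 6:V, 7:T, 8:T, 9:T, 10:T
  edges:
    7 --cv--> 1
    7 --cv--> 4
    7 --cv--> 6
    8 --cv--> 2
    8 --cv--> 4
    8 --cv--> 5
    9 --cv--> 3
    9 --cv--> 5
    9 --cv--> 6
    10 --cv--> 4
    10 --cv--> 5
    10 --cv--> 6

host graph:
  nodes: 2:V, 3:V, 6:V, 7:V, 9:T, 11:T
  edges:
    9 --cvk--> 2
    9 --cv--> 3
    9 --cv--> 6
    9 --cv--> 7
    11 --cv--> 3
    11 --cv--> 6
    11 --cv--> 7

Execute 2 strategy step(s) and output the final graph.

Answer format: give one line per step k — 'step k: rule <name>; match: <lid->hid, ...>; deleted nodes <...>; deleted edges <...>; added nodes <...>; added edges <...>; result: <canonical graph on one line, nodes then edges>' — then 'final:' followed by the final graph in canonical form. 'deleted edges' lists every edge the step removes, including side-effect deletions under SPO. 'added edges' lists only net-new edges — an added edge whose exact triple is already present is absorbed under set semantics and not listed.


step 1: rule r1; match: 0->9, 1->3, 2->6, 3->7; deleted nodes 9; deleted edges (9,2,cvk); (9,3,cv); (9,6,cv); (9,7,cv); added nodes 12, 13, 14, 15, 16, 17, 18; added edges (15,3,cv); (15,12,cv); (15,14,cv); (16,6,cv); (16,12,cv); (16,13,cv); (17,7,cv); (17,13,cv); (17,14,cv); (18,12,cv); (18,13,cv); (18,14,cv); result: nodes: 2:V, 3:V, 6:V, 7:V, 11:T, 12:V, 13:V, 14:V, 15:T, 16:T, 17:T, 18:T edges: (11,3,cv); (11,6,cv); (11,7,cv); (15,3,cv); (15,12,cv); (15,14,cv); (16,6,cv); (16,12,cv); (16,13,cv); (17,7,cv); (17,13,cv); (17,14,cv); (18,12,cv); (18,13,cv); (18,14,cv)
step 2: rule r1; match: 0->11, 1->3, 2->6, 3->7; deleted nodes 11; deleted edges (11,3,cv); (11,6,cv); (11,7,cv); added nodes 19, 20, 21, 22, 23, 24, 25; added edges (22,3,cv); (22,19,cv); (22,21,cv); (23,6,cv); (23,19,cv); (23,20,cv); (24,7,cv); (24,20,cv); (24,21,cv); (25,19,cv); (25,20,cv); (25,21,cv); result: nodes: 2:V, 3:V, 6:V, 7:V, 12:V, 13:V, 14:V, 15:T, 16:T, 17:T, 18:T, 19:V, 20:V, 21:V, 22:T, 23:T, 24:T, 25:T edges: (15,3,cv); (15,12,cv); (15,14,cv); (16,6,cv); (16,12,cv); (16,13,cv); (17,7,cv); (17,13,cv); (17,14,cv); (18,12,cv); (18,13,cv); (18,14,cv); (22,3,cv); (22,19,cv); (22,21,cv); (23,6,cv); (23,19,cv); (23,20,cv); (24,7,cv); (24,20,cv); (24,21,cv); (25,19,cv); (25,20,cv); (25,21,cv)
final:
nodes: 2:V, 3:V, 6:V, 7:V, 12:V, 13:V, 14:V, 15:T, 16:T, 17:T, 18:T, 19:V, 20:V, 21:V, 22:T, 23:T, 24:T, 25:T
edges: (15,3,cv); (15,12,cv); (15,14,cv); (16,6,cv); (16,12,cv); (16,13,cv); (17,7,cv); (17,13,cv); (17,14,cv); (18,12,cv); (18,13,cv); (18,14,cv); (22,3,cv); (22,19,cv); (22,21,cv); (23,6,cv); (23,19,cv); (23,20,cv); (24,7,cv); (24,20,cv); (24,21,cv); (25,19,cv); (25,20,cv); (25,21,cv)


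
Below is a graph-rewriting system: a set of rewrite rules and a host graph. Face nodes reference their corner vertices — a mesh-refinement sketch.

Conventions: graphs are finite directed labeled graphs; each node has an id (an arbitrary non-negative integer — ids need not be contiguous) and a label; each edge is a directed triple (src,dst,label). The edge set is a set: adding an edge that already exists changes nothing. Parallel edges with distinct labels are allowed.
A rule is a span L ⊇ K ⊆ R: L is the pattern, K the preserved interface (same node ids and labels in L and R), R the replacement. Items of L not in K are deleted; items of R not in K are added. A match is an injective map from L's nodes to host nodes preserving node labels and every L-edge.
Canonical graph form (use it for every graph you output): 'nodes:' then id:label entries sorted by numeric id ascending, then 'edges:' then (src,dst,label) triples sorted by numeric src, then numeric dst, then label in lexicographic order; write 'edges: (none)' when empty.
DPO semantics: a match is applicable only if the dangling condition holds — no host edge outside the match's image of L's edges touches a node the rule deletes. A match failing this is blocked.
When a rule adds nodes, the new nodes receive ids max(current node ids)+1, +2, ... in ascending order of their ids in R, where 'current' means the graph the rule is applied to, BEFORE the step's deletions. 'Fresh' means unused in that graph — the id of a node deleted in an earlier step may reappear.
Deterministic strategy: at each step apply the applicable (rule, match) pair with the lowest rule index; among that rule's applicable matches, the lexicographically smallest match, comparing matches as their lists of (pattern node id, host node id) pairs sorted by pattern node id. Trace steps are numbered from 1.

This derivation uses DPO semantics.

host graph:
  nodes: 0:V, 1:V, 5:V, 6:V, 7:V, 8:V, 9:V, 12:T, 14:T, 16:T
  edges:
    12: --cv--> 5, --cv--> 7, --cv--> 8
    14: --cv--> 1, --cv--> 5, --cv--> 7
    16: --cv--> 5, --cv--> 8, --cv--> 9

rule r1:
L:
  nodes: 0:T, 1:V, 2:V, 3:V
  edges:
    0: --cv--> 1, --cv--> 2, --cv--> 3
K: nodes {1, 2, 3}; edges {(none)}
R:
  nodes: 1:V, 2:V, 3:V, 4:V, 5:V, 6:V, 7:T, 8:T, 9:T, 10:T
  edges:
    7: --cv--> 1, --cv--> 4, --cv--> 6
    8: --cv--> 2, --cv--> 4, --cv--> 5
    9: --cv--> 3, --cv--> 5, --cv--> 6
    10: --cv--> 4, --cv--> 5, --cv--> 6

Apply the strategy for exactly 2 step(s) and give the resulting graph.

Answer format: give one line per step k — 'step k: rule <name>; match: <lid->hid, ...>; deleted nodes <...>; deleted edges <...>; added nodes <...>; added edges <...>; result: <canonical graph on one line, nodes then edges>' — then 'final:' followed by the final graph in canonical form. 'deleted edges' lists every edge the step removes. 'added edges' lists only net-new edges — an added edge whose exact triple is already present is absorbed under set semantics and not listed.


step 1: rule r1; match: 0->12, 1->5, 2->7, 3->8; deleted nodes 12; deleted edges (12,5,cv); (12,7,cv); (12,8,cv); added nodes 17, 18, 19, 20, 21, 22, 23; added edges (20,5,cv); (20,17,cv); (20,19,cv); (21,7,cv); (21,17,cv); (21,18,cv); (22,8,cv); (22,18,cv); (22,19,cv); (23,17,cv); (23,18,cv); (23,19,cv); result: nodes: 0:V, 1:V, 5:V, 6:V, 7:V, 8:V, 9:V, 14:T, 16:T, 17:V, 18:V, 19:V, 20:T, 21:T, 22:T, 23:T edges: (14,1,cv); (14,5,cv); (14,7,cv); (16,5,cv); (16,8,cv); (16,9,cv); (20,5,cv); (20,17,cv); (20,19,cv); (21,7,cv); (21,17,cv); (21,18,cv); (22,8,cv); (22,18,cv); (22,19,cv); (23,17,cv); (23,18,cv); (23,19,cv)
step 2: rule r1; match: 0->14, 1->1, 2->5, 3->7; deleted nodes 14; deleted edges (14,1,cv); (14,5,cv); (14,7,cv); added nodes 24, 25, 26, 27, 28, 29, 30; added edges (27,1,cv); (27,24,cv); (27,26,cv); (28,5,cv); (28,24,cv); (28,25,cv); (29,7,cv); (29,25,cv); (29,26,cv); (30,24,cv); (30,25,cv); (30,26,cv); result: nodes: 0:V, 1:V, 5:V, 6:V, 7:V, 8:V, 9:V, 16:T, 17:V, 18:V, 19:V, 20:T, 21:T, 22:T, 23:T, 24:V, 25:V, 26:V, 27:T, 28:T, 29:T, 30:T edges: (16,5,cv); (16,8,cv); (16,9,cv); (20,5,cv); (20,17,cv); (20,19,cv); (21,7,cv); (21,17,cv); (21,18,cv); (22,8,cv); (22,18,cv); (22,19,cv); (23,17,cv); (23,18,cv); (23,19,cv); (27,1,cv); (27,24,cv); (27,26,cv); (28,5,cv); (28,24,cv); (28,25,cv); (29,7,cv); (29,25,cv); (29,26,cv); (30,24,cv); (30,25,cv); (30,26,cv)
final:
nodes: 0:V, 1:V, 5:V, 6:V, 7:V, 8:V, 9:V, 16:T, 17:V, 18:V, 19:V, 20:T, 21:T, 22:T, 23:T, 24:V, 25:V, 26:V, 27:T, 28:T, 29:T, 30:T
edges: (16,5,cv); (16,8,cv); (16,9,cv); (20,5,cv); (20,17,cv); (20,19,cv); (21,7,cv); (21,17,cv); (21,18,cv); (22,8,cv); (22,18,cv); (22,19,cv); (23,17,cv); (23,18,cv); (23,19,cv); (27,1,cv); (27,24,cv); (27,26,cv); (28,5,cv); (28,24,cv); (28,25,cv); (29,7,cv); (29,25,cv); (29,26,cv); (30,24,cv); (30,25,cv); (30,26,cv)
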